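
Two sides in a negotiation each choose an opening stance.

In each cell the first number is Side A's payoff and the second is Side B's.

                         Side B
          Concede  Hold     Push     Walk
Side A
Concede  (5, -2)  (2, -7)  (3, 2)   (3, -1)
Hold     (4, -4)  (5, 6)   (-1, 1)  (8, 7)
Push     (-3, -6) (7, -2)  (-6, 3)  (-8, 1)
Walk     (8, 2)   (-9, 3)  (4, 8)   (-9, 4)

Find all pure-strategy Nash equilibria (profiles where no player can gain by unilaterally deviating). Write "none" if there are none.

(Concede, Concede): Side A can switch to Walk (5 → 8). Not NE.
(Concede, Hold): Side A can switch to Hold (2 → 5). Not NE.
(Concede, Push): Side A can switch to Walk (3 → 4). Not NE.
(Concede, Walk): Side A can switch to Hold (3 → 8). Not NE.
(Hold, Concede): Side A can switch to Concede (4 → 5). Not NE.
(Hold, Hold): Side A can switch to Push (5 → 7). Not NE.
(Hold, Push): Side A can switch to Concede (-1 → 3). Not NE.
(Hold, Walk): Side A gets 8, best alternative 3; Side B gets 7, best alternative 6. No profitable deviation — NE.
(Push, Concede): Side A can switch to Concede (-3 → 5). Not NE.
(Push, Hold): Side B can switch to Push (-2 → 3). Not NE.
(Push, Push): Side A can switch to Concede (-6 → 3). Not NE.
(Walk, Push): Side A gets 4, best alternative 3; Side B gets 8, best alternative 4. No profitable deviation — NE.
(The remaining 4 profiles each have a profitable deviation by the same check.)

The pure Nash equilibria are (Hold, Walk); (Walk, Push).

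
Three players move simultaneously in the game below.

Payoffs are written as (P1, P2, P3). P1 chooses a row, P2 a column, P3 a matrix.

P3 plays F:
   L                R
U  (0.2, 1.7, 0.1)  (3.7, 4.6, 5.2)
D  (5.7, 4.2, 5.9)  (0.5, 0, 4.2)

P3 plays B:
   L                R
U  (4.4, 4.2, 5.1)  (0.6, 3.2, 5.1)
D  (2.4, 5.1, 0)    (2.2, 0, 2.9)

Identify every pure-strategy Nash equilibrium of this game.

(U, L, B); (U, R, F); (D, L, F)

(U, L, F): P1 can switch to D (0.2 → 5.7). Not NE.
(U, L, B): P1 gets 4.4, best alternative 2.4; P2 gets 4.2, best alternative 3.2; P3 gets 5.1, best alternative 0.1. No profitable deviation — NE.
(U, R, F): P1 gets 3.7, best alternative 0.5; P2 gets 4.6, best alternative 1.7; P3 gets 5.2, best alternative 5.1. No profitable deviation — NE.
(U, R, B): P1 can switch to D (0.6 → 2.2). Not NE.
(D, L, F): P1 gets 5.7, best alternative 0.2; P2 gets 4.2, best alternative 0; P3 gets 5.9, best alternative 0. No profitable deviation — NE.
(D, L, B): P1 can switch to U (2.4 → 4.4). Not NE.
(D, R, F): P1 can switch to U (0.5 → 3.7). Not NE.
(D, R, B): P2 can switch to L (0 → 5.1). Not NE.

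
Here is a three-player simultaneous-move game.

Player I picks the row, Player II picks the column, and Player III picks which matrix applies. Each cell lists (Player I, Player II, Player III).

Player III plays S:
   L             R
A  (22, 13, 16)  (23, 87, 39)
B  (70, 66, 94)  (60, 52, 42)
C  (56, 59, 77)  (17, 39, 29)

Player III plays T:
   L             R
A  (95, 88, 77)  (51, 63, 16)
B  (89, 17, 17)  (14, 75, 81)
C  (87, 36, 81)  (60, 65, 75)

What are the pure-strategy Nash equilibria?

Mark each player's best response to every combination of opponents' strategies; a profile where every player is best-responding is a pure Nash equilibrium.
Player I against (L, S): payoffs 22, 70, 56 → best response B.
Player I against (L, T): payoffs 95, 89, 87 → best response A.
Player I against (R, S): payoffs 23, 60, 17 → best response B.
Player I against (R, T): payoffs 51, 14, 60 → best response C.
Player II against (A, S): payoffs 13, 87 → best response R.
Player II against (A, T): payoffs 88, 63 → best response L.
Player II against (B, S): payoffs 66, 52 → best response L.
Player II against (B, T): payoffs 17, 75 → best response R.
Player II against (C, S): payoffs 59, 39 → best response L.
Player II against (C, T): payoffs 36, 65 → best response R.
Player III against (A, L): payoffs 16, 77 → best response T.
Player III against (A, R): payoffs 39, 16 → best response S.
Player III against (B, L): payoffs 94, 17 → best response S.
Player III against (B, R): payoffs 42, 81 → best response T.
Player III against (C, L): payoffs 77, 81 → best response T.
Player III against (C, R): payoffs 29, 75 → best response T.
Mutual best responses: (A, L, T); (B, L, S); (C, R, T).

(A, L, T); (B, L, S); (C, R, T)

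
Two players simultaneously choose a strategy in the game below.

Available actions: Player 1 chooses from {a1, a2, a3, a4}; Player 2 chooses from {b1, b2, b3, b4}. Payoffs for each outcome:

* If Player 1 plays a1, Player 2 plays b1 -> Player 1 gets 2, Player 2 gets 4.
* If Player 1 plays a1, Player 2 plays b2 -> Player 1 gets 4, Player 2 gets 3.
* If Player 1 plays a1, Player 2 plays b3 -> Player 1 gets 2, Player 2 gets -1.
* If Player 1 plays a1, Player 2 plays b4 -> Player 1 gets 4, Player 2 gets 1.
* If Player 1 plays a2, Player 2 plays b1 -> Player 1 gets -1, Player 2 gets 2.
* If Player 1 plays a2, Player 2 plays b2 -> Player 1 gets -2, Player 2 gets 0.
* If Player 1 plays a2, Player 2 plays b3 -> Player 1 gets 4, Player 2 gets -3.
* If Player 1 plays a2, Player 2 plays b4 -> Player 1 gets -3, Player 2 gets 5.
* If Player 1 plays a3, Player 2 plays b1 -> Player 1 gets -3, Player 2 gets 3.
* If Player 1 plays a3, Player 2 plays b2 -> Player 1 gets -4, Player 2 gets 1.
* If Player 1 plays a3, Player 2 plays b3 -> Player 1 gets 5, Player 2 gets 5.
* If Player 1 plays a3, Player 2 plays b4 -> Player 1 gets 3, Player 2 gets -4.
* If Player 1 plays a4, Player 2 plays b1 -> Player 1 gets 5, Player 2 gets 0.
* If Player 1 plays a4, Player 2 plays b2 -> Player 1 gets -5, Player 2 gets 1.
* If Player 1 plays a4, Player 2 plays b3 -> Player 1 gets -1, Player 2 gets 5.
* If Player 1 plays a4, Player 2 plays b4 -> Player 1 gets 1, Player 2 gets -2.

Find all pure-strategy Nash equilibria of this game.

Pure NE: (a3, b3)

Mark each player's best response to every combination of opponents' strategies; a profile where every player is best-responding is a pure Nash equilibrium.
Player 1 against b1: payoffs 2, -1, -3, 5 → best response a4.
Player 1 against b2: payoffs 4, -2, -4, -5 → best response a1.
Player 1 against b3: payoffs 2, 4, 5, -1 → best response a3.
Player 1 against b4: payoffs 4, -3, 3, 1 → best response a1.
Player 2 against a1: payoffs 4, 3, -1, 1 → best response b1.
Player 2 against a2: payoffs 2, 0, -3, 5 → best response b4.
Player 2 against a3: payoffs 3, 1, 5, -4 → best response b3.
Player 2 against a4: payoffs 0, 1, 5, -2 → best response b3.
Mutual best responses: (a3, b3).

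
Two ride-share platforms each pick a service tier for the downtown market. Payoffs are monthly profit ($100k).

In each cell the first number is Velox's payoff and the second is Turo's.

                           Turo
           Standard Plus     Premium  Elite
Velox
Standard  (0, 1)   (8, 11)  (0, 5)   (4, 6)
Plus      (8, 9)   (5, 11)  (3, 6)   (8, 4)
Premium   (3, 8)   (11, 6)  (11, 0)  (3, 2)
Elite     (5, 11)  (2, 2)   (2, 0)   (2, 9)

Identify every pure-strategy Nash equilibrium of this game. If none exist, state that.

(Standard, Standard): Velox can switch to Plus (0 → 8). Not NE.
(Standard, Plus): Velox can switch to Premium (8 → 11). Not NE.
(Standard, Premium): Velox can switch to Plus (0 → 3). Not NE.
(Standard, Elite): Velox can switch to Plus (4 → 8). Not NE.
(Plus, Standard): Turo can switch to Plus (9 → 11). Not NE.
(Plus, Plus): Velox can switch to Standard (5 → 8). Not NE.
(Plus, Premium): Velox can switch to Premium (3 → 11). Not NE.
(Plus, Elite): Turo can switch to Standard (4 → 9). Not NE.
(Premium, Standard): Velox can switch to Plus (3 → 8). Not NE.
(Premium, Plus): Turo can switch to Standard (6 → 8). Not NE.
(The remaining 6 profiles each have a profitable deviation by the same check.)

none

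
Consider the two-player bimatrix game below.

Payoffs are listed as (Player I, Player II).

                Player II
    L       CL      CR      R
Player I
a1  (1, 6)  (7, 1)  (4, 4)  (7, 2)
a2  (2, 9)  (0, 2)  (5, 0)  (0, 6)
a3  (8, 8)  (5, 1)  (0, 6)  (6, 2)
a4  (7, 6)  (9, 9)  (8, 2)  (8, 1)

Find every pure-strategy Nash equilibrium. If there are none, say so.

The pure Nash equilibria are (a3, L) and (a4, CL).

Player I against L: payoffs 1, 2, 8, 7 → best response a3.
Player I against CL: payoffs 7, 0, 5, 9 → best response a4.
Player I against CR: payoffs 4, 5, 0, 8 → best response a4.
Player I against R: payoffs 7, 0, 6, 8 → best response a4.
Player II against a1: payoffs 6, 1, 4, 2 → best response L.
Player II against a2: payoffs 9, 2, 0, 6 → best response L.
Player II against a3: payoffs 8, 1, 6, 2 → best response L.
Player II against a4: payoffs 6, 9, 2, 1 → best response CL.
Mutual best responses: (a3, L); (a4, CL).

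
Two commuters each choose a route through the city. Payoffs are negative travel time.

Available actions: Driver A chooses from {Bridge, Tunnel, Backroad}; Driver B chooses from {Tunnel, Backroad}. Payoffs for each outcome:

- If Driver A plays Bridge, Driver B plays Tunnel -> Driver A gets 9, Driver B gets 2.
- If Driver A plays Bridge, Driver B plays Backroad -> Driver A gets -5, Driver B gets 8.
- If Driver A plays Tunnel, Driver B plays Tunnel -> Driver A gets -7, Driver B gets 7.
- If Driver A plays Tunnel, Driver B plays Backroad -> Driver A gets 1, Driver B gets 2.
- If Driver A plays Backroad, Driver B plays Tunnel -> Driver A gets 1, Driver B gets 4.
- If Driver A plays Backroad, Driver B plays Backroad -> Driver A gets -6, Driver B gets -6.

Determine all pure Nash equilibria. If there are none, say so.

For each strategy profile, look for a profitable unilateral deviation.
(Bridge, Tunnel): Driver B can switch to Backroad (2 → 8). Not NE.
(Bridge, Backroad): Driver A can switch to Tunnel (-5 → 1). Not NE.
(Tunnel, Tunnel): Driver A can switch to Bridge (-7 → 9). Not NE.
(Tunnel, Backroad): Driver B can switch to Tunnel (2 → 7). Not NE.
(Backroad, Tunnel): Driver A can switch to Bridge (1 → 9). Not NE.
(Backroad, Backroad): Driver A can switch to Bridge (-6 → -5). Not NE.

No pure-strategy Nash equilibrium.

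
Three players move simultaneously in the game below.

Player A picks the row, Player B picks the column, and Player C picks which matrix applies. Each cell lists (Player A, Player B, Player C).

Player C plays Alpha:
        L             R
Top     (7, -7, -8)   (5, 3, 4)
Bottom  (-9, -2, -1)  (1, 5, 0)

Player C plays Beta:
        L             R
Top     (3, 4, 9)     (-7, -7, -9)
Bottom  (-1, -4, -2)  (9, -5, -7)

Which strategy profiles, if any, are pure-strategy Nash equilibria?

Check each profile: it is a Nash equilibrium iff no player can strictly gain by switching unilaterally.
(Top, L, Alpha): Player B can switch to R (-7 → 3). Not NE.
(Top, L, Beta): Player A gets 3, best alternative -1; Player B gets 4, best alternative -7; Player C gets 9, best alternative -8. No profitable deviation — NE.
(Top, R, Alpha): Player A gets 5, best alternative 1; Player B gets 3, best alternative -7; Player C gets 4, best alternative -9. No profitable deviation — NE.
(Top, R, Beta): Player A can switch to Bottom (-7 → 9). Not NE.
(Bottom, L, Alpha): Player A can switch to Top (-9 → 7). Not NE.
(Bottom, L, Beta): Player A can switch to Top (-1 → 3). Not NE.
(Bottom, R, Alpha): Player A can switch to Top (1 → 5). Not NE.
(Bottom, R, Beta): Player B can switch to L (-5 → -4). Not NE.

(Top, L, Beta), (Top, R, Alpha)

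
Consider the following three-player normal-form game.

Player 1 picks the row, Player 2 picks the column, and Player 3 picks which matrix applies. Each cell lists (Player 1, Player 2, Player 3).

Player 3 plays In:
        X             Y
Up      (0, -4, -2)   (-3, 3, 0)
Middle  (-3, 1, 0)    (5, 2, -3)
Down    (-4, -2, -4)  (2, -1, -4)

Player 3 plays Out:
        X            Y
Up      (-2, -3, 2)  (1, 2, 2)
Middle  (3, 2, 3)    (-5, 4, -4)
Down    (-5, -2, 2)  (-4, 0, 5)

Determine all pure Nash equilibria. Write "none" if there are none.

(Up, X, In): Player 2 can switch to Y (-4 → 3). Not NE.
(Up, X, Out): Player 1 can switch to Middle (-2 → 3). Not NE.
(Up, Y, In): Player 1 can switch to Middle (-3 → 5). Not NE.
(Up, Y, Out): Player 1 gets 1, best alternative -4; Player 2 gets 2, best alternative -3; Player 3 gets 2, best alternative 0. No profitable deviation — NE.
(Middle, X, In): Player 1 can switch to Up (-3 → 0). Not NE.
(Middle, X, Out): Player 2 can switch to Y (2 → 4). Not NE.
(Middle, Y, In): Player 1 gets 5, best alternative 2; Player 2 gets 2, best alternative 1; Player 3 gets -3, best alternative -4. No profitable deviation — NE.
(Middle, Y, Out): Player 1 can switch to Up (-5 → 1). Not NE.
(Down, X, In): Player 1 can switch to Up (-4 → 0). Not NE.
(Down, X, Out): Player 1 can switch to Up (-5 → -2). Not NE.
(The remaining 2 profiles each have a profitable deviation by the same check.)

(Up, Y, Out); (Middle, Y, In)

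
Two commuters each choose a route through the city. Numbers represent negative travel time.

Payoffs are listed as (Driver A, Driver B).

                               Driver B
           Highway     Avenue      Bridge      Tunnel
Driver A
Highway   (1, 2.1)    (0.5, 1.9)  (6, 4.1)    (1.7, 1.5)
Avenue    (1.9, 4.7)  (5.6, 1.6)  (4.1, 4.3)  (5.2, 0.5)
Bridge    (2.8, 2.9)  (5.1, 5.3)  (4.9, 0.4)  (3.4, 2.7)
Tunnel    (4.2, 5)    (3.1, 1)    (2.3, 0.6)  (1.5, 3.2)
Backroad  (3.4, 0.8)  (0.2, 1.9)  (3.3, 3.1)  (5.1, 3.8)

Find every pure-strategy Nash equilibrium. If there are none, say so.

Driver A against Highway: payoffs 1, 1.9, 2.8, 4.2, 3.4 → best response Tunnel.
Driver A against Avenue: payoffs 0.5, 5.6, 5.1, 3.1, 0.2 → best response Avenue.
Driver A against Bridge: payoffs 6, 4.1, 4.9, 2.3, 3.3 → best response Highway.
Driver A against Tunnel: payoffs 1.7, 5.2, 3.4, 1.5, 5.1 → best response Avenue.
Driver B against Highway: payoffs 2.1, 1.9, 4.1, 1.5 → best response Bridge.
Driver B against Avenue: payoffs 4.7, 1.6, 4.3, 0.5 → best response Highway.
Driver B against Bridge: payoffs 2.9, 5.3, 0.4, 2.7 → best response Avenue.
Driver B against Tunnel: payoffs 5, 1, 0.6, 3.2 → best response Highway.
Driver B against Backroad: payoffs 0.8, 1.9, 3.1, 3.8 → best response Tunnel.
Mutual best responses: (Highway, Bridge); (Tunnel, Highway).

Pure-strategy Nash equilibria: (Highway, Bridge); (Tunnel, Highway)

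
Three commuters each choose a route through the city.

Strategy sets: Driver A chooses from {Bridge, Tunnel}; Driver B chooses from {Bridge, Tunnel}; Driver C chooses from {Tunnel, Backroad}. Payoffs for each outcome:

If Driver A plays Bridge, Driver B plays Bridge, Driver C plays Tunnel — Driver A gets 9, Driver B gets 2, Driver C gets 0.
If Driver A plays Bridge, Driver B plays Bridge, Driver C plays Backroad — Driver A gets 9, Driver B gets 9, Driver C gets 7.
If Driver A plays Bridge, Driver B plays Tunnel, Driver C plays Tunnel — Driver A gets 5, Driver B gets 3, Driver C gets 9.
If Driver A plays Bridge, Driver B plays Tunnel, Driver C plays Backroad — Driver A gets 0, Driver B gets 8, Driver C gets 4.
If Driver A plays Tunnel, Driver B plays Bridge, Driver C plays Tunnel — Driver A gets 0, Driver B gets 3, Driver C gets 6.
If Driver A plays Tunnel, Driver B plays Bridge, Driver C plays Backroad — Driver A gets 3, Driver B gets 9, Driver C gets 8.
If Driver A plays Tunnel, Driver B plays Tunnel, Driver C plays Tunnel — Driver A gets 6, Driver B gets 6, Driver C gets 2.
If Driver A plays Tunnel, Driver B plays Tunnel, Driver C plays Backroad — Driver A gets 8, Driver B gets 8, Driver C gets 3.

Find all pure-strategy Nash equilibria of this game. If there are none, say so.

The unique pure-strategy Nash equilibrium is (Bridge, Bridge, Backroad).

Driver A against (Bridge, Tunnel): payoffs 9, 0 → best response Bridge.
Driver A against (Bridge, Backroad): payoffs 9, 3 → best response Bridge.
Driver A against (Tunnel, Tunnel): payoffs 5, 6 → best response Tunnel.
Driver A against (Tunnel, Backroad): payoffs 0, 8 → best response Tunnel.
Driver B against (Bridge, Tunnel): payoffs 2, 3 → best response Tunnel.
Driver B against (Bridge, Backroad): payoffs 9, 8 → best response Bridge.
Driver B against (Tunnel, Tunnel): payoffs 3, 6 → best response Tunnel.
Driver B against (Tunnel, Backroad): payoffs 9, 8 → best response Bridge.
Driver C against (Bridge, Bridge): payoffs 0, 7 → best response Backroad.
Driver C against (Bridge, Tunnel): payoffs 9, 4 → best response Tunnel.
Driver C against (Tunnel, Bridge): payoffs 6, 8 → best response Backroad.
Driver C against (Tunnel, Tunnel): payoffs 2, 3 → best response Backroad.
Mutual best responses: (Bridge, Bridge, Backroad).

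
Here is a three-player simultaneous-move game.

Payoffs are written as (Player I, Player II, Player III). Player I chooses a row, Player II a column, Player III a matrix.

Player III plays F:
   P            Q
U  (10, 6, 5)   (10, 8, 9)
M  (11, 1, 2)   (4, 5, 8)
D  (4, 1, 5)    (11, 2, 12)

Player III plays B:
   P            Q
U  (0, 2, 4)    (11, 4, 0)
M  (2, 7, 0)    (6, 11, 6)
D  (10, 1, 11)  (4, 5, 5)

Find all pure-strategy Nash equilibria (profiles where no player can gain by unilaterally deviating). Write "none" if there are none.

(D, Q, F)

For each player, find the best response to each opponent profile; mutual best responses are the pure NE.
Player I against (P, F): payoffs 10, 11, 4 → best response M.
Player I against (P, B): payoffs 0, 2, 10 → best response D.
Player I against (Q, F): payoffs 10, 4, 11 → best response D.
Player I against (Q, B): payoffs 11, 6, 4 → best response U.
Player II against (U, F): payoffs 6, 8 → best response Q.
Player II against (U, B): payoffs 2, 4 → best response Q.
Player II against (M, F): payoffs 1, 5 → best response Q.
Player II against (M, B): payoffs 7, 11 → best response Q.
Player II against (D, F): payoffs 1, 2 → best response Q.
Player II against (D, B): payoffs 1, 5 → best response Q.
Player III against (U, P): payoffs 5, 4 → best response F.
Player III against (U, Q): payoffs 9, 0 → best response F.
Player III against (M, P): payoffs 2, 0 → best response F.
Player III against (M, Q): payoffs 8, 6 → best response F.
Player III against (D, P): payoffs 5, 11 → best response B.
Player III against (D, Q): payoffs 12, 5 → best response F.
Mutual best responses: (D, Q, F).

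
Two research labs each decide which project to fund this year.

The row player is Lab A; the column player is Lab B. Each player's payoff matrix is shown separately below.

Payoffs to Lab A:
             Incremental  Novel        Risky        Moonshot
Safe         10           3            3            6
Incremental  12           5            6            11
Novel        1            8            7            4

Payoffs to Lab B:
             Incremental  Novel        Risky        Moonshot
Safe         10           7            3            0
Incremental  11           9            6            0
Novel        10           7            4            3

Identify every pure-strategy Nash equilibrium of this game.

The unique pure-strategy Nash equilibrium is (Incremental, Incremental).

Lab A against Incremental: payoffs 10, 12, 1 → best response Incremental.
Lab A against Novel: payoffs 3, 5, 8 → best response Novel.
Lab A against Risky: payoffs 3, 6, 7 → best response Novel.
Lab A against Moonshot: payoffs 6, 11, 4 → best response Incremental.
Lab B against Safe: payoffs 10, 7, 3, 0 → best response Incremental.
Lab B against Incremental: payoffs 11, 9, 6, 0 → best response Incremental.
Lab B against Novel: payoffs 10, 7, 4, 3 → best response Incremental.
Mutual best responses: (Incremental, Incremental).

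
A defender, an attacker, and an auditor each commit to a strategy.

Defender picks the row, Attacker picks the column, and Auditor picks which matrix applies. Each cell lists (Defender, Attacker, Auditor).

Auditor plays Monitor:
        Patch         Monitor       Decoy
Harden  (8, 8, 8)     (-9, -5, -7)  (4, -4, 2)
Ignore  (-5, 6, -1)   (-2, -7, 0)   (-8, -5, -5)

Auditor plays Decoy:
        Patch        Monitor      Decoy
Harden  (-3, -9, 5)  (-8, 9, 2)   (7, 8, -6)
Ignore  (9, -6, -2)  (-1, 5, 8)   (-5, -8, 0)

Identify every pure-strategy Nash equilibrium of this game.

(Harden, Patch, Monitor): Defender gets 8, best alternative -5; Attacker gets 8, best alternative -4; Auditor gets 8, best alternative 5. No profitable deviation — NE.
(Harden, Patch, Decoy): Defender can switch to Ignore (-3 → 9). Not NE.
(Harden, Monitor, Monitor): Defender can switch to Ignore (-9 → -2). Not NE.
(Harden, Monitor, Decoy): Defender can switch to Ignore (-8 → -1). Not NE.
(Harden, Decoy, Monitor): Attacker can switch to Patch (-4 → 8). Not NE.
(Harden, Decoy, Decoy): Attacker can switch to Monitor (8 → 9). Not NE.
(Ignore, Patch, Monitor): Defender can switch to Harden (-5 → 8). Not NE.
(Ignore, Patch, Decoy): Attacker can switch to Monitor (-6 → 5). Not NE.
(Ignore, Monitor, Monitor): Attacker can switch to Patch (-7 → 6). Not NE.
(Ignore, Monitor, Decoy): Defender gets -1, best alternative -8; Attacker gets 5, best alternative -6; Auditor gets 8, best alternative 0. No profitable deviation — NE.
(Ignore, Decoy, Monitor): Defender can switch to Harden (-8 → 4). Not NE.
(Ignore, Decoy, Decoy): Defender can switch to Harden (-5 → 7). Not NE.

(Harden, Patch, Monitor) and (Ignore, Monitor, Decoy)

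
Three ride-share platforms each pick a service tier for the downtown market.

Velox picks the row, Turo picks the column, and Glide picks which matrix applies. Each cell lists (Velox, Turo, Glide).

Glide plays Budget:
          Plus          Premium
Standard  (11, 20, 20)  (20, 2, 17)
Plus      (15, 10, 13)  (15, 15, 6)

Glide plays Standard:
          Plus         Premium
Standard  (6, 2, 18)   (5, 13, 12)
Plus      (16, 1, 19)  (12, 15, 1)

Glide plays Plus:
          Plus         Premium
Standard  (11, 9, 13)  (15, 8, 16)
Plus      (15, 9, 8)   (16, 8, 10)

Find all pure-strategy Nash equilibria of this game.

No pure-strategy Nash equilibrium.

(Standard, Plus, Budget): Velox can switch to Plus (11 → 15). Not NE.
(Standard, Plus, Standard): Velox can switch to Plus (6 → 16). Not NE.
(Standard, Plus, Plus): Velox can switch to Plus (11 → 15). Not NE.
(Standard, Premium, Budget): Turo can switch to Plus (2 → 20). Not NE.
(Standard, Premium, Standard): Velox can switch to Plus (5 → 12). Not NE.
(Standard, Premium, Plus): Velox can switch to Plus (15 → 16). Not NE.
(Plus, Plus, Budget): Turo can switch to Premium (10 → 15). Not NE.
(Plus, Plus, Standard): Turo can switch to Premium (1 → 15). Not NE.
(The remaining 4 profiles each have a profitable deviation by the same check.)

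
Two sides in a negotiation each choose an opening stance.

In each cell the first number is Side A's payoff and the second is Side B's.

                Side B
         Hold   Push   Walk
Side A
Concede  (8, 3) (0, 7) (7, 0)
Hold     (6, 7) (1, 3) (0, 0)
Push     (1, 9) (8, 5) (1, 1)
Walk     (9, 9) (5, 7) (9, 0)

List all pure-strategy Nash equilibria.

Side A against Hold: payoffs 8, 6, 1, 9 → best response Walk.
Side A against Push: payoffs 0, 1, 8, 5 → best response Push.
Side A against Walk: payoffs 7, 0, 1, 9 → best response Walk.
Side B against Concede: payoffs 3, 7, 0 → best response Push.
Side B against Hold: payoffs 7, 3, 0 → best response Hold.
Side B against Push: payoffs 9, 5, 1 → best response Hold.
Side B against Walk: payoffs 9, 7, 0 → best response Hold.
Mutual best responses: (Walk, Hold).

The unique pure-strategy Nash equilibrium is (Walk, Hold).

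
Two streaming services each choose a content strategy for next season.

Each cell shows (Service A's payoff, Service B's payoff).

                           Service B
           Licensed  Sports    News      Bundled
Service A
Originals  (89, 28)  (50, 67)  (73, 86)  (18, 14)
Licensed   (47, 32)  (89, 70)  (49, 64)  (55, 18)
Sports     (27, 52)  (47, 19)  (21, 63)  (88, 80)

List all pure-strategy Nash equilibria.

Service A against Licensed: payoffs 89, 47, 27 → best response Originals.
Service A against Sports: payoffs 50, 89, 47 → best response Licensed.
Service A against News: payoffs 73, 49, 21 → best response Originals.
Service A against Bundled: payoffs 18, 55, 88 → best response Sports.
Service B against Originals: payoffs 28, 67, 86, 14 → best response News.
Service B against Licensed: payoffs 32, 70, 64, 18 → best response Sports.
Service B against Sports: payoffs 52, 19, 63, 80 → best response Bundled.
Mutual best responses: (Originals, News); (Licensed, Sports); (Sports, Bundled).

The pure Nash equilibria are (Originals, News) and (Licensed, Sports) and (Sports, Bundled).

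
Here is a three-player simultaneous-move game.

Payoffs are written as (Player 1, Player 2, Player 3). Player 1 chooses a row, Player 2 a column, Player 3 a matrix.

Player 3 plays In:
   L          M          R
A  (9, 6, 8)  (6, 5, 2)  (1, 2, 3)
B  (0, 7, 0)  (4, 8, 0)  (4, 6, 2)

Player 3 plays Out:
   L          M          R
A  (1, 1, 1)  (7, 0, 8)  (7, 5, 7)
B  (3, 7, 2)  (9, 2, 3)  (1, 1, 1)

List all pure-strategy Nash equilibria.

The pure Nash equilibria are (A, L, In) and (A, R, Out) and (B, L, Out).

For each player, find the best response to each opponent profile; mutual best responses are the pure NE.
Player 1 against (L, In): payoffs 9, 0 → best response A.
Player 1 against (L, Out): payoffs 1, 3 → best response B.
Player 1 against (M, In): payoffs 6, 4 → best response A.
Player 1 against (M, Out): payoffs 7, 9 → best response B.
Player 1 against (R, In): payoffs 1, 4 → best response B.
Player 1 against (R, Out): payoffs 7, 1 → best response A.
Player 2 against (A, In): payoffs 6, 5, 2 → best response L.
Player 2 against (A, Out): payoffs 1, 0, 5 → best response R.
Player 2 against (B, In): payoffs 7, 8, 6 → best response M.
Player 2 against (B, Out): payoffs 7, 2, 1 → best response L.
Player 3 against (A, L): payoffs 8, 1 → best response In.
Player 3 against (A, M): payoffs 2, 8 → best response Out.
Player 3 against (A, R): payoffs 3, 7 → best response Out.
Player 3 against (B, L): payoffs 0, 2 → best response Out.
Player 3 against (B, M): payoffs 0, 3 → best response Out.
Player 3 against (B, R): payoffs 2, 1 → best response In.
Mutual best responses: (A, L, In); (A, R, Out); (B, L, Out).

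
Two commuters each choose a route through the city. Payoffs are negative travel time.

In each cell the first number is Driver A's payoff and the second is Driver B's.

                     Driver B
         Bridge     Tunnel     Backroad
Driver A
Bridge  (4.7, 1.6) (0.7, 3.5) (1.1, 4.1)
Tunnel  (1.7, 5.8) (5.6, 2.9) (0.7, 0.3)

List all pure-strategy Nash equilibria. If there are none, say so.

Pure NE: (Bridge, Backroad)

Driver A against Bridge: payoffs 4.7, 1.7 → best response Bridge.
Driver A against Tunnel: payoffs 0.7, 5.6 → best response Tunnel.
Driver A against Backroad: payoffs 1.1, 0.7 → best response Bridge.
Driver B against Bridge: payoffs 1.6, 3.5, 4.1 → best response Backroad.
Driver B against Tunnel: payoffs 5.8, 2.9, 0.3 → best response Bridge.
Mutual best responses: (Bridge, Backroad).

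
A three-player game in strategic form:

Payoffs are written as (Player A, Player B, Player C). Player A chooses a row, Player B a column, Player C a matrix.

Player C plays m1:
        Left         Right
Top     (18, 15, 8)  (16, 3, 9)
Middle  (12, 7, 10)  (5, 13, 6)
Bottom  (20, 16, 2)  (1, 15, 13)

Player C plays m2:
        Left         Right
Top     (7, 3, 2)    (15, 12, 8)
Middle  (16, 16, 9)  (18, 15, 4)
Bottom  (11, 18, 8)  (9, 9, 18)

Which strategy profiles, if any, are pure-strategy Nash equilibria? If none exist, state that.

Player A against (Left, m1): payoffs 18, 12, 20 → best response Bottom.
Player A against (Left, m2): payoffs 7, 16, 11 → best response Middle.
Player A against (Right, m1): payoffs 16, 5, 1 → best response Top.
Player A against (Right, m2): payoffs 15, 18, 9 → best response Middle.
Player B against (Top, m1): payoffs 15, 3 → best response Left.
Player B against (Top, m2): payoffs 3, 12 → best response Right.
Player B against (Middle, m1): payoffs 7, 13 → best response Right.
Player B against (Middle, m2): payoffs 16, 15 → best response Left.
Player B against (Bottom, m1): payoffs 16, 15 → best response Left.
Player B against (Bottom, m2): payoffs 18, 9 → best response Left.
Player C against (Top, Left): payoffs 8, 2 → best response m1.
Player C against (Top, Right): payoffs 9, 8 → best response m1.
Player C against (Middle, Left): payoffs 10, 9 → best response m1.
Player C against (Middle, Right): payoffs 6, 4 → best response m1.
Player C against (Bottom, Left): payoffs 2, 8 → best response m2.
Player C against (Bottom, Right): payoffs 13, 18 → best response m2.
No profile is a mutual best response for all players.

none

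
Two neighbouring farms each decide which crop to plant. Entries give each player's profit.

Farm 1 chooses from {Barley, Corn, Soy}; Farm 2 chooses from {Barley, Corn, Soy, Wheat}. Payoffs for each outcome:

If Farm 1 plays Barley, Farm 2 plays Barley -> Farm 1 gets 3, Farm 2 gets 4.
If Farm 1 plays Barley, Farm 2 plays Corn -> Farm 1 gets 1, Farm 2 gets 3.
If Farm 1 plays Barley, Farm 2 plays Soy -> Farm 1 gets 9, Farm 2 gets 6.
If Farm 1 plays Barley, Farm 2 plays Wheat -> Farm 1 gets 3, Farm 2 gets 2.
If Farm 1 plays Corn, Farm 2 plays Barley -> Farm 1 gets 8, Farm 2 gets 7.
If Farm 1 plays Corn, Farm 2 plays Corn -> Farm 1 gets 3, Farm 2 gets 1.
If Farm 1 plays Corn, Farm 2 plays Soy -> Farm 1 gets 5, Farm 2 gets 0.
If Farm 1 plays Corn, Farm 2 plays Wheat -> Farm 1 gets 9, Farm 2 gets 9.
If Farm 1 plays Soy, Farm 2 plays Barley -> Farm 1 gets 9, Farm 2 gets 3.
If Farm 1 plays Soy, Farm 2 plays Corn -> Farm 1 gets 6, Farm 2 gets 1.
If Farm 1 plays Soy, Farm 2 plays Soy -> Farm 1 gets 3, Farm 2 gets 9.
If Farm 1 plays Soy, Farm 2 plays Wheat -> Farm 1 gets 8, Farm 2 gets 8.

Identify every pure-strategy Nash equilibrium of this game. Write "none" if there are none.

(Barley, Barley): Farm 1 can switch to Corn (3 → 8). Not NE.
(Barley, Corn): Farm 1 can switch to Corn (1 → 3). Not NE.
(Barley, Soy): Farm 1 gets 9, best alternative 5; Farm 2 gets 6, best alternative 4. No profitable deviation — NE.
(Barley, Wheat): Farm 1 can switch to Corn (3 → 9). Not NE.
(Corn, Barley): Farm 1 can switch to Soy (8 → 9). Not NE.
(Corn, Corn): Farm 1 can switch to Soy (3 → 6). Not NE.
(Corn, Soy): Farm 1 can switch to Barley (5 → 9). Not NE.
(Corn, Wheat): Farm 1 gets 9, best alternative 8; Farm 2 gets 9, best alternative 7. No profitable deviation — NE.
(The remaining 4 profiles each have a profitable deviation by the same check.)

Pure-strategy Nash equilibria: (Barley, Soy); (Corn, Wheat)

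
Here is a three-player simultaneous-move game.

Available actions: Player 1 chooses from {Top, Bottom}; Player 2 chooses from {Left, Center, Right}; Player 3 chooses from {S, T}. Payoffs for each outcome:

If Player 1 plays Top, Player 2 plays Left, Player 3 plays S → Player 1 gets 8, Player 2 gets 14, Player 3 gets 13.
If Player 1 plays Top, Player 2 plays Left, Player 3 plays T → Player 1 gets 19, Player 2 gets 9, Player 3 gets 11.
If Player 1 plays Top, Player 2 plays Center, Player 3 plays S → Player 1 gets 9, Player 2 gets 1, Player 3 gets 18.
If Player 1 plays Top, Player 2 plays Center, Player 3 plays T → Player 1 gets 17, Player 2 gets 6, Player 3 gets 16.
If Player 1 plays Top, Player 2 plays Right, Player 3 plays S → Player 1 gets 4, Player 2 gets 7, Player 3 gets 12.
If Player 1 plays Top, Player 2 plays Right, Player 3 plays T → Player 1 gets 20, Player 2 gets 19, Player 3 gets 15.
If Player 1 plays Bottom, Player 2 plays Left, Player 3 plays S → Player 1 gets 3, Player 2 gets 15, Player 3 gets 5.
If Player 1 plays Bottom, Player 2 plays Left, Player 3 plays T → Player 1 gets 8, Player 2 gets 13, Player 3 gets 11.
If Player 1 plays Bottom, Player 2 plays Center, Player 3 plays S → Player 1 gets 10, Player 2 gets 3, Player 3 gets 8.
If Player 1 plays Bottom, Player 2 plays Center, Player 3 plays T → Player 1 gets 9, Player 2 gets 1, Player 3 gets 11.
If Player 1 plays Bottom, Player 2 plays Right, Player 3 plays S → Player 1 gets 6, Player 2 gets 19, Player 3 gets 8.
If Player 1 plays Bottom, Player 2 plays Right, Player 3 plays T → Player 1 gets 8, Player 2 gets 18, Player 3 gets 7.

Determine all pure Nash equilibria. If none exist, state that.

Pure-strategy Nash equilibria: (Top, Left, S) and (Top, Right, T) and (Bottom, Right, S)

Mark each player's best response to every combination of opponents' strategies; a profile where every player is best-responding is a pure Nash equilibrium.
Player 1 against (Left, S): payoffs 8, 3 → best response Top.
Player 1 against (Left, T): payoffs 19, 8 → best response Top.
Player 1 against (Center, S): payoffs 9, 10 → best response Bottom.
Player 1 against (Center, T): payoffs 17, 9 → best response Top.
Player 1 against (Right, S): payoffs 4, 6 → best response Bottom.
Player 1 against (Right, T): payoffs 20, 8 → best response Top.
Player 2 against (Top, S): payoffs 14, 1, 7 → best response Left.
Player 2 against (Top, T): payoffs 9, 6, 19 → best response Right.
Player 2 against (Bottom, S): payoffs 15, 3, 19 → best response Right.
Player 2 against (Bottom, T): payoffs 13, 1, 18 → best response Right.
Player 3 against (Top, Left): payoffs 13, 11 → best response S.
Player 3 against (Top, Center): payoffs 18, 16 → best response S.
Player 3 against (Top, Right): payoffs 12, 15 → best response T.
Player 3 against (Bottom, Left): payoffs 5, 11 → best response T.
Player 3 against (Bottom, Center): payoffs 8, 11 → best response T.
Player 3 against (Bottom, Right): payoffs 8, 7 → best response S.
Mutual best responses: (Top, Left, S); (Top, Right, T); (Bottom, Right, S).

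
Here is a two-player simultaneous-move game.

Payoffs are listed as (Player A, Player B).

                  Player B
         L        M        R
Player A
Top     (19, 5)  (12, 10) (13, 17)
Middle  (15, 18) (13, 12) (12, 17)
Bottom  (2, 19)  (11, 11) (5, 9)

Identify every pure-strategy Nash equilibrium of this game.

The unique pure-strategy Nash equilibrium is (Top, R).

Player A against L: payoffs 19, 15, 2 → best response Top.
Player A against M: payoffs 12, 13, 11 → best response Middle.
Player A against R: payoffs 13, 12, 5 → best response Top.
Player B against Top: payoffs 5, 10, 17 → best response R.
Player B against Middle: payoffs 18, 12, 17 → best response L.
Player B against Bottom: payoffs 19, 11, 9 → best response L.
Mutual best responses: (Top, R).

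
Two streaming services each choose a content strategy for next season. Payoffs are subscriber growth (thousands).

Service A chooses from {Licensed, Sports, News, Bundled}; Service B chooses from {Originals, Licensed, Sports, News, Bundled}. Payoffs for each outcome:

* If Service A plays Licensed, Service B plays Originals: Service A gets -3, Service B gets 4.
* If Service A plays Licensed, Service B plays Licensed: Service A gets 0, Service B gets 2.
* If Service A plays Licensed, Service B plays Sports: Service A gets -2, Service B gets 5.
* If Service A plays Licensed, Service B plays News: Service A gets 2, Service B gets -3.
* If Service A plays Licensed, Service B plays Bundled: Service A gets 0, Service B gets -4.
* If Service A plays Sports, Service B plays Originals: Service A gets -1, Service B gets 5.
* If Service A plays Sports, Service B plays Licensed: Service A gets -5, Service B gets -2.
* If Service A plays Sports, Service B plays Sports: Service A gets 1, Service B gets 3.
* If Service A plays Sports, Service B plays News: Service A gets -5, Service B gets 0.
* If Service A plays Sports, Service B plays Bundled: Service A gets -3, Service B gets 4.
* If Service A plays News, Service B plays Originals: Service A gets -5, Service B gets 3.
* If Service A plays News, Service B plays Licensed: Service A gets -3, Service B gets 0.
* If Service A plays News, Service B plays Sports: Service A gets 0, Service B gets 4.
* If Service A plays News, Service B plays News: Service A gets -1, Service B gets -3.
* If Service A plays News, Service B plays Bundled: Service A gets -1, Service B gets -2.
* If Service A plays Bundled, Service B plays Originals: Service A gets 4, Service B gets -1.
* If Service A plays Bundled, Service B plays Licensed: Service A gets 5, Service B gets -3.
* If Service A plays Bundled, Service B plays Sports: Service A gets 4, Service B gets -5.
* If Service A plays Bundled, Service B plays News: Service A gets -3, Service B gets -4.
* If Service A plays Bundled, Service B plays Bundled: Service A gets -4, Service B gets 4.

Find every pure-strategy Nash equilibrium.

(Licensed, Originals): Service A can switch to Sports (-3 → -1). Not NE.
(Licensed, Licensed): Service A can switch to Bundled (0 → 5). Not NE.
(Licensed, Sports): Service A can switch to Sports (-2 → 1). Not NE.
(Licensed, News): Service B can switch to Originals (-3 → 4). Not NE.
(Licensed, Bundled): Service B can switch to Originals (-4 → 4). Not NE.
(Sports, Originals): Service A can switch to Bundled (-1 → 4). Not NE.
(Sports, Licensed): Service A can switch to Licensed (-5 → 0). Not NE.
(Sports, Sports): Service A can switch to Bundled (1 → 4). Not NE.
(Sports, News): Service A can switch to Licensed (-5 → 2). Not NE.
(Sports, Bundled): Service A can switch to Licensed (-3 → 0). Not NE.
(News, Originals): Service A can switch to Licensed (-5 → -3). Not NE.
(News, Licensed): Service A can switch to Licensed (-3 → 0). Not NE.
(The remaining 8 profiles each have a profitable deviation by the same check.)

There is no pure-strategy Nash equilibrium.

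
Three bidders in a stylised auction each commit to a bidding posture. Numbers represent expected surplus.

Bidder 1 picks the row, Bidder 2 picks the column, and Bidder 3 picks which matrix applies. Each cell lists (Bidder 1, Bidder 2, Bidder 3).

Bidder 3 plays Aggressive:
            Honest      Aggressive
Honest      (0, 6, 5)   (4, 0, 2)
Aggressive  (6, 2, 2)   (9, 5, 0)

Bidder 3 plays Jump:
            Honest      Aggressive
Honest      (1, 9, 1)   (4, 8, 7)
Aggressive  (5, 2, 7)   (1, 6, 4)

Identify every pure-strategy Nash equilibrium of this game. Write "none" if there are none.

Mark each player's best response to every combination of opponents' strategies; a profile where every player is best-responding is a pure Nash equilibrium.
Bidder 1 against (Honest, Aggressive): payoffs 0, 6 → best response Aggressive.
Bidder 1 against (Honest, Jump): payoffs 1, 5 → best response Aggressive.
Bidder 1 against (Aggressive, Aggressive): payoffs 4, 9 → best response Aggressive.
Bidder 1 against (Aggressive, Jump): payoffs 4, 1 → best response Honest.
Bidder 2 against (Honest, Aggressive): payoffs 6, 0 → best response Honest.
Bidder 2 against (Honest, Jump): payoffs 9, 8 → best response Honest.
Bidder 2 against (Aggressive, Aggressive): payoffs 2, 5 → best response Aggressive.
Bidder 2 against (Aggressive, Jump): payoffs 2, 6 → best response Aggressive.
Bidder 3 against (Honest, Honest): payoffs 5, 1 → best response Aggressive.
Bidder 3 against (Honest, Aggressive): payoffs 2, 7 → best response Jump.
Bidder 3 against (Aggressive, Honest): payoffs 2, 7 → best response Jump.
Bidder 3 against (Aggressive, Aggressive): payoffs 0, 4 → best response Jump.
No profile is a mutual best response for all players.

This game has no pure Nash equilibrium.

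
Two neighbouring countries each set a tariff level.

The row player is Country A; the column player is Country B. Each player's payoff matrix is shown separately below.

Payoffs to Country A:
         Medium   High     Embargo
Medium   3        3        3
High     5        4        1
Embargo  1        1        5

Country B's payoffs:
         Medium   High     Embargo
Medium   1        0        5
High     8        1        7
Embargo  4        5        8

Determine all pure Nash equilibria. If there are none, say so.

(High, Medium) and (Embargo, Embargo)

Country A against Medium: payoffs 3, 5, 1 → best response High.
Country A against High: payoffs 3, 4, 1 → best response High.
Country A against Embargo: payoffs 3, 1, 5 → best response Embargo.
Country B against Medium: payoffs 1, 0, 5 → best response Embargo.
Country B against High: payoffs 8, 1, 7 → best response Medium.
Country B against Embargo: payoffs 4, 5, 8 → best response Embargo.
Mutual best responses: (High, Medium); (Embargo, Embargo).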